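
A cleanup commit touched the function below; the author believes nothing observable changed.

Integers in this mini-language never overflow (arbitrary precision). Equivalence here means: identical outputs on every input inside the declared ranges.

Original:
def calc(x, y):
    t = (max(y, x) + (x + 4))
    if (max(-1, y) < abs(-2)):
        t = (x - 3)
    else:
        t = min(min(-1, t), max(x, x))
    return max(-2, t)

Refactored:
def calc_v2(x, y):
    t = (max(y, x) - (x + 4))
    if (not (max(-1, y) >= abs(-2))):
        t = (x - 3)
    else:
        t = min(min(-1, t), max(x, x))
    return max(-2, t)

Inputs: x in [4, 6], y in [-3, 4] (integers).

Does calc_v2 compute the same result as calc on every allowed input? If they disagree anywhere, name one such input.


The rewrite breaks on x=4, y=2, where the results are -1 and -2.
calc: t becomes 12; next (max(-1, y) < abs(-2)) evaluates to false; next t becomes -1; next final value -1
calc_v2: t becomes -4; next (not (max(-1, y) >= abs(-2))) evaluates to false; next t becomes -4; next final value -2
verdict: not equivalent; witness: x=4, y=2


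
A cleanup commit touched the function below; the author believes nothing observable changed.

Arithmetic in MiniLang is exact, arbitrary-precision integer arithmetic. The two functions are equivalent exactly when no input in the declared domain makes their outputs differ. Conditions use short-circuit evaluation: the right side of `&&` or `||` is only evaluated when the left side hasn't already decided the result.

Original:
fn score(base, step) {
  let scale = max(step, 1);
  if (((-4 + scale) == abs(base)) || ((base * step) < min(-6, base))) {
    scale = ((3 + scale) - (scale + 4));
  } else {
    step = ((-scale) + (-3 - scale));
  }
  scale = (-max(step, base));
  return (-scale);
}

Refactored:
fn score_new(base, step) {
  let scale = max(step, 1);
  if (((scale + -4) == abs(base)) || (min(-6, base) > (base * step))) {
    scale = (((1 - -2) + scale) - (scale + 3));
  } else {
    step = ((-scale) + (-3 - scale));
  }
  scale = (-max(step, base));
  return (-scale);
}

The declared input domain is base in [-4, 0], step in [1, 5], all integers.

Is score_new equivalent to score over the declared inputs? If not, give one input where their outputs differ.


Equivalent. The one real change (`4` became `3`) has no effect anywhere in the declared ranges.
Across all 25 domain points the two functions coincide.
Tracing base=-4, step=4: score: scale := 4 | (((-4 + scale) == abs(base)) || ((base * step) < min(-6, base))): true | scale := -1 | scale := -4 | result 4 | score_new: scale := 4 | (((scale + -4) == abs(base)) || (min(-6, base) > (base * step))): true | scale := 0 | scale := -4 | result 4 — matching result 4.
verdict: equivalent


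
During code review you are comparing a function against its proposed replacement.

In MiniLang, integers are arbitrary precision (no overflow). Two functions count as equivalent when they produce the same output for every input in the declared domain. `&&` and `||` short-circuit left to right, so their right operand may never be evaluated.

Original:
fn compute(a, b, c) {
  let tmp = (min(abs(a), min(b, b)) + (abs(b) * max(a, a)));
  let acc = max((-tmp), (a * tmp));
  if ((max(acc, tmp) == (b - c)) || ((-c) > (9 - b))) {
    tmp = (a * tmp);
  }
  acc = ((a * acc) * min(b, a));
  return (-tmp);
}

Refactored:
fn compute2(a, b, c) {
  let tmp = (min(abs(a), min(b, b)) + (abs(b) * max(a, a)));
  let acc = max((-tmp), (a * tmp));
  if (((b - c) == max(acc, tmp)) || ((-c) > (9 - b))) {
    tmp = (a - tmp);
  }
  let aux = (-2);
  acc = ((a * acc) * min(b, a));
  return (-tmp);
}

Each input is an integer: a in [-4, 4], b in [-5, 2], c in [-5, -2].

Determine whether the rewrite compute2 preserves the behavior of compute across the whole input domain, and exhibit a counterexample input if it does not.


Try a=-3, b=1, c=-5.
compute: tmp := -2 | acc := 6 | ((max(acc, tmp) == (b - c)) || ((-c) > (9 - b))): true | tmp := 6 | acc := 54 | result -6
compute2: tmp := -2 | acc := 6 | (((b - c) == max(acc, tmp)) || ((-c) > (9 - b))): true | tmp := -1 | aux := -2 | acc := 54 | result 1
-6 and 1 differ, so these are not the same function on this domain.
verdict: not equivalent; witness: a=-3, b=1, c=-5


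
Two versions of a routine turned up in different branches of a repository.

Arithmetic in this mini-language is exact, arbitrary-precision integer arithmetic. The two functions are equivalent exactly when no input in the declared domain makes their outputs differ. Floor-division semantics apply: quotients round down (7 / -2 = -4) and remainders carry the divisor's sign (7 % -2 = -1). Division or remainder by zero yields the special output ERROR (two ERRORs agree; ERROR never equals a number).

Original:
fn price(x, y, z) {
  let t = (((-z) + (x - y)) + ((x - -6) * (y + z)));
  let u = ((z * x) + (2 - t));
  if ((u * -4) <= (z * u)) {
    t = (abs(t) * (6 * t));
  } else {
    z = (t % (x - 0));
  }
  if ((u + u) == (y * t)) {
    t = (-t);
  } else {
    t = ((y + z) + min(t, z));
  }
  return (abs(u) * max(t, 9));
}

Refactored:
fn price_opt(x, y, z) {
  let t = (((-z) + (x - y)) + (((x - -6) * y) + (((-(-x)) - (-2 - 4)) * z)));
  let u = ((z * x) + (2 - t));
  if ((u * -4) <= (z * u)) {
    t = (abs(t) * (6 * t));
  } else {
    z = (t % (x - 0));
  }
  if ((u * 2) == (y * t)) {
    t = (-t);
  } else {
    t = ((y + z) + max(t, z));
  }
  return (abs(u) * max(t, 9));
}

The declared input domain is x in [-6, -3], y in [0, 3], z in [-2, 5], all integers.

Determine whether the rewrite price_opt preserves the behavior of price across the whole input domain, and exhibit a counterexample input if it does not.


Not equivalent: x=-3, y=1, z=5 separates them (198 vs 220).
price: t=9, then u=-22, then ((u * -4) <= (z * u)) is false, then z=0, then ((u + u) == (y * t)) is false, then t=1, then returns 198
price_opt: t=9, then u=-22, then ((u * -4) <= (z * u)) is false, then z=0, then ((u * 2) == (y * t)) is false, then t=10, then returns 220
verdict: not equivalent; witness: x=-3, y=1, z=5


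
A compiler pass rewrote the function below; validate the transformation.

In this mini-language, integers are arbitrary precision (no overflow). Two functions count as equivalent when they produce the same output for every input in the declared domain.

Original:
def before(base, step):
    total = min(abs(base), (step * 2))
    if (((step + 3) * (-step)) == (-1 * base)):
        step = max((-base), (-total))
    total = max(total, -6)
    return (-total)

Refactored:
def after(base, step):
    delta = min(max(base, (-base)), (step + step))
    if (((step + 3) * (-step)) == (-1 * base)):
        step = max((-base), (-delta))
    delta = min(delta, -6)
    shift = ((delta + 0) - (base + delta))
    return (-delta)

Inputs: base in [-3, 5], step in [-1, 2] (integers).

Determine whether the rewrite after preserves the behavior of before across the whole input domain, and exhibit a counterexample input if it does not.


Try base=-3, step=-1.
before: total=-2, then (((step + 3) * (-step)) == (-1 * base)) is false, then total=-2, then returns 2
after: delta=-2, then (((step + 3) * (-step)) == (-1 * base)) is false, then delta=-6, then shift=3, then returns 6
2 != 6, so the rewrite changes behavior.
verdict: not equivalent; witness: base=-3, step=-1


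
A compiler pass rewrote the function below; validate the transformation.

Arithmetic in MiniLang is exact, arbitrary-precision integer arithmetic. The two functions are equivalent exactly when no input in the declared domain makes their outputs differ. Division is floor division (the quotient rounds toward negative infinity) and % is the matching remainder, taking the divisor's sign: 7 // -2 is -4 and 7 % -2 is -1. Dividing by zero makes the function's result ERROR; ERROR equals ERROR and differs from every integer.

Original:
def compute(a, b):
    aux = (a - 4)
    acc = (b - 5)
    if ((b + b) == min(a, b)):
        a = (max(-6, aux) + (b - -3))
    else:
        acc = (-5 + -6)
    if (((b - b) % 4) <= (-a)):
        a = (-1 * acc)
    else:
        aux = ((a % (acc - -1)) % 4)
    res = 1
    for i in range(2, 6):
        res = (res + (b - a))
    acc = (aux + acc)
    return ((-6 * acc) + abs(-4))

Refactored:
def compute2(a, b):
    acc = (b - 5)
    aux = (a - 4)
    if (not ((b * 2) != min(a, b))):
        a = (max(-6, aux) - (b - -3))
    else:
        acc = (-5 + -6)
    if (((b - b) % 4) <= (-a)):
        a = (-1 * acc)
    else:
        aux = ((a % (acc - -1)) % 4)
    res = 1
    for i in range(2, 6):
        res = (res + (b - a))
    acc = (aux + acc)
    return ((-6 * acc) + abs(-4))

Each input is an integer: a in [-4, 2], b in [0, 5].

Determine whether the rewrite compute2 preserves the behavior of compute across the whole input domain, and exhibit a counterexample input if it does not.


These are not equivalent — on a=2, b=0 the outputs split (28 vs 46).
compute: aux becomes -2; next acc becomes -5; next ((b + b) == min(a, b)) evaluates to true; next a becomes 1; next (((b - b) % 4) <= (-a)) evaluates to false; next aux becomes 1; next res becomes 1; next at i=2:; next res becomes 0; next at i=3:; next res becomes -1; next at i=4:; next res becomes -2; next at i=5:; next res becomes -3; next acc becomes -4; next final value 28
compute2: acc becomes -5; next aux becomes -2; next (not ((b * 2) != min(a, b))) evaluates to true; next a becomes -5; next (((b - b) % 4) <= (-a)) evaluates to true; next a becomes 5; next res becomes 1; next at i=2:; next res becomes -4; next at i=3:; next res becomes -9; next at i=4:; next res becomes -14; next at i=5:; next res becomes -19; next acc becomes -7; next final value 46
verdict: not equivalent; witness: a=2, b=0


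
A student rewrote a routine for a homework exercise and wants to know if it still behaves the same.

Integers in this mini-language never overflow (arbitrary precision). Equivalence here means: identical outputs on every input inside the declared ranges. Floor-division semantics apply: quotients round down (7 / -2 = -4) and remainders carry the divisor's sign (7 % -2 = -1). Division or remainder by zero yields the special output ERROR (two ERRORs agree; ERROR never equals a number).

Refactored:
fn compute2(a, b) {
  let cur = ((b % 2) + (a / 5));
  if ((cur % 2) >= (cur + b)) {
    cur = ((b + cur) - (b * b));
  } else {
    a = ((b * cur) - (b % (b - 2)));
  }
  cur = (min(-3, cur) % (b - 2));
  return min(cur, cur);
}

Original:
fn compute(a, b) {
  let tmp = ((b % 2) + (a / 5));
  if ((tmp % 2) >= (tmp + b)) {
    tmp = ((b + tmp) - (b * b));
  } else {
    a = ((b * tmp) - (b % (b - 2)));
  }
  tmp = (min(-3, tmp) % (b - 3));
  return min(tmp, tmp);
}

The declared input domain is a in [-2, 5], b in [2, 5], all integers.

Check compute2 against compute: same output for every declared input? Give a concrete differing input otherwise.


Evaluate both at a=-2, b=2.
compute: tmp=-1, then ((tmp % 2) >= (tmp + b)) is true, then tmp=-3, then tmp=0, then returns 0
compute2: cur=-1, then ((cur % 2) >= (cur + b)) is true, then cur=-3, then a zero divisor aborts: ERROR
0 != ERROR, so the rewrite changes behavior.
verdict: not equivalent; witness: a=-2, b=2


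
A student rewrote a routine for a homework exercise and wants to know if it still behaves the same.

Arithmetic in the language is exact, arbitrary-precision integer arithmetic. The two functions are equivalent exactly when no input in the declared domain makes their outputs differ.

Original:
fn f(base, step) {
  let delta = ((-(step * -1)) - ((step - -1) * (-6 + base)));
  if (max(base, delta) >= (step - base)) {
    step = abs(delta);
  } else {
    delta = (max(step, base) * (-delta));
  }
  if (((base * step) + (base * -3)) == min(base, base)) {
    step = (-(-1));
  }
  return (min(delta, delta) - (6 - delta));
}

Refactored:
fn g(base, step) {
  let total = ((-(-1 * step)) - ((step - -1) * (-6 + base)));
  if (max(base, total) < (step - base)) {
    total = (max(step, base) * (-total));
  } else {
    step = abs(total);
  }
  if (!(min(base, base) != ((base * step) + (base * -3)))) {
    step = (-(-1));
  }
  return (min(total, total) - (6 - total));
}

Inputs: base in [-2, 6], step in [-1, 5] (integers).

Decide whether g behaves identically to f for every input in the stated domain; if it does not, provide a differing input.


Behavior is preserved: although boolean connective usage differs, and comparison usage differs, and local variable names differ, the outputs never diverge.
Tracing base=3, step=5: f: delta=23, then (max(base, delta) >= (step - base)) is true, then step=23, then (((base * step) + (base * -3)) == min(base, base)) is false, then returns 40 | g: total=23, then (max(base, total) < (step - base)) is false, then step=23, then (!(min(base, base) != ((base * step) + (base * -3)))) is false, then returns 40 — matching result 40.
Checked all 63 inputs in the declared domain: the outputs agree on every one.
verdict: equivalent


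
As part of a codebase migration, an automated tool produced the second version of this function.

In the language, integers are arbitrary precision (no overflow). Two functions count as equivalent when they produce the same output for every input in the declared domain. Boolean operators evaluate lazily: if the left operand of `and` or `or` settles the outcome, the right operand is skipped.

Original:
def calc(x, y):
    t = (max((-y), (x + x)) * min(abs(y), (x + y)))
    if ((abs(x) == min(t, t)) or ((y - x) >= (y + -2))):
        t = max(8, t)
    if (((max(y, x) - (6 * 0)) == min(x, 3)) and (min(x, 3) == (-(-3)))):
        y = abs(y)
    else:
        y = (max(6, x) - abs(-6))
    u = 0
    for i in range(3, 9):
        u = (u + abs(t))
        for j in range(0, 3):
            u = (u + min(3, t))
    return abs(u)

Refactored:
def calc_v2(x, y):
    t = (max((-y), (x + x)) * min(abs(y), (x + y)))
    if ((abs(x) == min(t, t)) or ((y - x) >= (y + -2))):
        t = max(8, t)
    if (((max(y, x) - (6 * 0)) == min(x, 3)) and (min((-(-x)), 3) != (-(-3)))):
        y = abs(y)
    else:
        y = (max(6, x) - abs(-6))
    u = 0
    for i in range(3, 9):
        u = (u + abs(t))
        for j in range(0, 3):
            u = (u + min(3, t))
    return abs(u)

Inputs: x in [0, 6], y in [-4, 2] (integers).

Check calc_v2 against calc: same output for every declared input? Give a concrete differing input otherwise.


One difference looks behavioral, but it never changes the outcome for any declared input; all 49 inputs agree.
verdict: equivalent


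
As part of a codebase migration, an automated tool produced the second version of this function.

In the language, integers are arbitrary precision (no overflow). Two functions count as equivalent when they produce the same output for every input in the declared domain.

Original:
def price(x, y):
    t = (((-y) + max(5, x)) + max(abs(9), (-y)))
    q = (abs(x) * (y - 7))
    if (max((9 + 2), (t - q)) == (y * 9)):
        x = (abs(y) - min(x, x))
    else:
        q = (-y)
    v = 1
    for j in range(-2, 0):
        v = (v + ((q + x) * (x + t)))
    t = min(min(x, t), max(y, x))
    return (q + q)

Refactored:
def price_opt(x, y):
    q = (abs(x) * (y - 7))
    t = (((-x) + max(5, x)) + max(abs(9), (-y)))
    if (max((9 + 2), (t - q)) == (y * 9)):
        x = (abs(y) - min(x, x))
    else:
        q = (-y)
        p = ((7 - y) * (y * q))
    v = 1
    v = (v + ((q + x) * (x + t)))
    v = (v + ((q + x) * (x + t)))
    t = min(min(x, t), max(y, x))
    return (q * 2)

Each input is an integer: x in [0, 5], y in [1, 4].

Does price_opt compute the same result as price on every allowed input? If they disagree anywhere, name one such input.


On input x=1, y=2, price returns -4 while price_opt returns -10.
verdict: not equivalent; witness: x=1, y=2


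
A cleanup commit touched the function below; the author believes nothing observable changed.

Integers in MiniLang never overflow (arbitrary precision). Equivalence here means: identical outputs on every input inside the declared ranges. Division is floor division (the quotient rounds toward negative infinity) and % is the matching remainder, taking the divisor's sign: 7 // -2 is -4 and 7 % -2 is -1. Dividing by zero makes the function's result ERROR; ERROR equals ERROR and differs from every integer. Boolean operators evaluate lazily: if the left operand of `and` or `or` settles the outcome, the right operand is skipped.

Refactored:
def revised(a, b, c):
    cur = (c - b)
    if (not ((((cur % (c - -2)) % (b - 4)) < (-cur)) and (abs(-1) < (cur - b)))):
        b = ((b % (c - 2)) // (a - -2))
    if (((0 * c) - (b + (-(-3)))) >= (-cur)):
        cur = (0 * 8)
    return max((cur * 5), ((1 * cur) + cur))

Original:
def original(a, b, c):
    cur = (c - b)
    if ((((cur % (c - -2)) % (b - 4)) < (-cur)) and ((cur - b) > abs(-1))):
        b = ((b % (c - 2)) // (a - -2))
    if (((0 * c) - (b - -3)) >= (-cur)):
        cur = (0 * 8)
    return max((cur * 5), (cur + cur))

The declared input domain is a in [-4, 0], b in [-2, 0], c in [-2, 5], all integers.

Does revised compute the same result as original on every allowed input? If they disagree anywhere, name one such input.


Evaluate both at a=-4, b=-2, c=-1.
original: cur := 1 | ((((cur % (c - -2)) % (b - 4)) < (-cur)) and ((cur - b) > abs(-1))): false | (((0 * c) - (b - -3)) >= (-cur)): true | cur := 0 | result 0
revised: cur := 1 | (not ((((cur % (c - -2)) % (b - 4)) < (-cur)) and (abs(-1) < (cur - b)))): true | b := 1 | (((0 * c) - (b + (-(-3)))) >= (-cur)): false | result 5
0 against 5: the behavior changed.
verdict: not equivalent; witness: a=-4, b=-2, c=-1


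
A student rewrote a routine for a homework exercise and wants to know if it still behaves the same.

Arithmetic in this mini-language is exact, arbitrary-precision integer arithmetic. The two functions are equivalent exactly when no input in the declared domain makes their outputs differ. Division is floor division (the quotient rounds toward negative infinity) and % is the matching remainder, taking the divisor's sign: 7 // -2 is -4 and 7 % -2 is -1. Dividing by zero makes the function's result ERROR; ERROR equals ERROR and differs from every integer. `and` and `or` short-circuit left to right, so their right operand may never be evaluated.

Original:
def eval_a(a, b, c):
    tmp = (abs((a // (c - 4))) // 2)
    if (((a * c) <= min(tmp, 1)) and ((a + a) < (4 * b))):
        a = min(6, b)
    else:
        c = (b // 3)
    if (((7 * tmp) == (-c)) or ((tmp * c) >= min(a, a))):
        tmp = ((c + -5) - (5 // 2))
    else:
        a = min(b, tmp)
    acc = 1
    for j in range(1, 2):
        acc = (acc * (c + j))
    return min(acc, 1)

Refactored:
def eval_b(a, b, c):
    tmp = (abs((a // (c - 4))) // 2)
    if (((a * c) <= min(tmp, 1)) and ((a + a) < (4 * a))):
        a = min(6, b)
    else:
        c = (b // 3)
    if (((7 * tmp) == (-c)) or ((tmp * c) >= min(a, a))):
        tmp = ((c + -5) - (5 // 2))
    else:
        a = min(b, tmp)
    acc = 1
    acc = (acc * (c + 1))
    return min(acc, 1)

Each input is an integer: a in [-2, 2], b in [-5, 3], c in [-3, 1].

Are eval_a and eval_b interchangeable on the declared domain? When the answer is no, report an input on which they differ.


Not equivalent: a=0, b=1, c=-3 separates them (-2 vs 1).
eval_a: tmp=0, then (((a * c) <= min(tmp, 1)) and ((a + a) < (4 * b))) is true, then a=1, then (((7 * tmp) == (-c)) or ((tmp * c) >= min(a, a))) is false, then a=0, then acc=1, then (j=1), then acc=-2, then returns -2
eval_b: tmp=0, then (((a * c) <= min(tmp, 1)) and ((a + a) < (4 * a))) is false, then c=0, then (((7 * tmp) == (-c)) or ((tmp * c) >= min(a, a))) is true, then tmp=-7, then acc=1, then acc=1, then returns 1
verdict: not equivalent; witness: a=0, b=1, c=-3


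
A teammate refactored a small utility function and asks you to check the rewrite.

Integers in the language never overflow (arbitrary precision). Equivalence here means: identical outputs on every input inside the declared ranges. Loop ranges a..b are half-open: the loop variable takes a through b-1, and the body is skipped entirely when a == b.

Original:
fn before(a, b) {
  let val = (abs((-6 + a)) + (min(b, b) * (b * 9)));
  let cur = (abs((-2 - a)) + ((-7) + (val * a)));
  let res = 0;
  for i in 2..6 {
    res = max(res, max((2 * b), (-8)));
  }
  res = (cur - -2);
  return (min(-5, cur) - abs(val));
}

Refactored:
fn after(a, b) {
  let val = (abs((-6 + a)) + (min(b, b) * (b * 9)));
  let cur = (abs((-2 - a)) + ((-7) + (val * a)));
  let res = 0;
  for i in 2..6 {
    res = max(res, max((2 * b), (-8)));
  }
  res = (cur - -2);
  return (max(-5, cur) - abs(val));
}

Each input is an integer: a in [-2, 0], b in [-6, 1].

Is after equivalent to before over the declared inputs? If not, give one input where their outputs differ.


At a=-2, b=-6: before gives -1003, after gives -337.
verdict: not equivalent; witness: a=-2, b=-6


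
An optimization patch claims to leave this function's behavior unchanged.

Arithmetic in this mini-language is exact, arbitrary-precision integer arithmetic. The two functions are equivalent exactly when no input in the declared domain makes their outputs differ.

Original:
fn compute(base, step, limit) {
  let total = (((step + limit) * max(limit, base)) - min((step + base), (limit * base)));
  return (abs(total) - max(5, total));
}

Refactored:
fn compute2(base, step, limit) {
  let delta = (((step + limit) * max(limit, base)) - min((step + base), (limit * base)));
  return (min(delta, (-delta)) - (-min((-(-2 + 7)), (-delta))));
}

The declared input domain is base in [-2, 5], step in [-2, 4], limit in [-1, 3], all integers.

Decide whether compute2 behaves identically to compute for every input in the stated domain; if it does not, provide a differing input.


The rewrite breaks on base=-2, step=-2, limit=-1, where the results are 0 and -14.
compute: total=7, then returns 0
compute2: delta=7, then returns -14
verdict: not equivalent; witness: base=-2, step=-2, limit=-1


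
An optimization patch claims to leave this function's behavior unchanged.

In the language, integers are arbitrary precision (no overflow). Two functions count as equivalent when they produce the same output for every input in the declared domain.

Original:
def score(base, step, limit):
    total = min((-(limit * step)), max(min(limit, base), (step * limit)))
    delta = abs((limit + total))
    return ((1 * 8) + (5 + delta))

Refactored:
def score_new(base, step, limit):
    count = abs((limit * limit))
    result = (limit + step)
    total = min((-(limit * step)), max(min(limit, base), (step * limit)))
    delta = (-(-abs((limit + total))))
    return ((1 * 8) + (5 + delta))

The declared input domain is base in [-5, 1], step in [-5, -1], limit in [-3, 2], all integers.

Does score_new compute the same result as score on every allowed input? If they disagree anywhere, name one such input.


Equivalent — the differences include local variable names differ; arithmetic usage differs; statement counts differ; min/max/abs usage differs, yet no declared input distinguishes the two.
As a probe, take base=1, step=-2, limit=2: score runs total = 1; delta = 3; return 16; score_new runs count = 4; result = 0; total = 1; delta = 3; return 16; both end at 16.
An exhaustive pass over the 210 declared inputs shows identical outputs.
verdict: equivalent


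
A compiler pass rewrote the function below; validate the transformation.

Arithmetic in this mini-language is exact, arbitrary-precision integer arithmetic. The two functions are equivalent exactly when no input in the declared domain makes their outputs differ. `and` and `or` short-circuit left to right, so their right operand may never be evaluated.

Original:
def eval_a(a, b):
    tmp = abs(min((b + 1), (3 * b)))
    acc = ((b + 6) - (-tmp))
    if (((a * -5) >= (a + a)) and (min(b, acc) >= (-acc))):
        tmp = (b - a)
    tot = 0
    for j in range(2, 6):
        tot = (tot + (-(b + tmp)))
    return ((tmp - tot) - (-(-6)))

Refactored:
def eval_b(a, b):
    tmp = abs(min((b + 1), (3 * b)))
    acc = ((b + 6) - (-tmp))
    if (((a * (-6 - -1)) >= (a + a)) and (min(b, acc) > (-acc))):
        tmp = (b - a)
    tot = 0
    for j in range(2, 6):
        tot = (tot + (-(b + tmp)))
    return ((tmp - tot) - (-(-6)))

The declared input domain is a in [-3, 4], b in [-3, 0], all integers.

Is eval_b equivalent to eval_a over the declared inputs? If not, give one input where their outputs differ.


The one real change (`(min(b, acc) >= (-acc))` became `(min(b, acc) > (-acc))`) has no effect anywhere in the declared ranges; all 32 inputs agree.
verdict: equivalent


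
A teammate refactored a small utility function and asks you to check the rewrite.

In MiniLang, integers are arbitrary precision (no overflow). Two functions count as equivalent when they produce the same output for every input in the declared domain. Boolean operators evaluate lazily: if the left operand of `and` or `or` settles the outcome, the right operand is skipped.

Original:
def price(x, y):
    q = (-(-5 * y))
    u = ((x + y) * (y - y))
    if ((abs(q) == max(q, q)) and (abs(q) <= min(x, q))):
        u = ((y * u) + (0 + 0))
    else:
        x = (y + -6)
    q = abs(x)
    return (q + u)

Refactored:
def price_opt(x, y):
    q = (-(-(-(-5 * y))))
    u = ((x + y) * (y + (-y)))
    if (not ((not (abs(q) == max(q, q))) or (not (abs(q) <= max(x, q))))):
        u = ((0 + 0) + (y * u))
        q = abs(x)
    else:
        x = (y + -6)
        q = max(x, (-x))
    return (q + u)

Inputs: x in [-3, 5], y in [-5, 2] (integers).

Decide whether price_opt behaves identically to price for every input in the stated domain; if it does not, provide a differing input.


The rewrite breaks on x=-3, y=0, where the results are 6 and 3.
price: q=0, then u=0, then ((abs(q) == max(q, q)) and (abs(q) <= min(x, q))) is false, then x=-6, then q=6, then returns 6
price_opt: q=0, then u=0, then (not ((not (abs(q) == max(q, q))) or (not (abs(q) <= max(x, q))))) is true, then u=0, then q=3, then returns 3
verdict: not equivalent; witness: x=-3, y=0


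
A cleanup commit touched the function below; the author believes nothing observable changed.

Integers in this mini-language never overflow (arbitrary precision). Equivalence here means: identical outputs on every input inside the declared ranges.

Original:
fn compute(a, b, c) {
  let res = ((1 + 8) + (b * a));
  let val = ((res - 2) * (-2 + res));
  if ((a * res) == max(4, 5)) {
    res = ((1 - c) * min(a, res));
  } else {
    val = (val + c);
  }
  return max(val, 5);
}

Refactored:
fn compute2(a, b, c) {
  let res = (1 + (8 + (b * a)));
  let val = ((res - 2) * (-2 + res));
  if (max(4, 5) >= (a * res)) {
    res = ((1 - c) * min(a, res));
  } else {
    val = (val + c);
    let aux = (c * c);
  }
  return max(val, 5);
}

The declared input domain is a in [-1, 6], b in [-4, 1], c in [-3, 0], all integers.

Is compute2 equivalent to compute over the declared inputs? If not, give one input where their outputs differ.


Try a=-1, b=-4, c=-3.
compute: res becomes 13; next val becomes 121; next ((a * res) == max(4, 5)) evaluates to false; next val becomes 118; next final value 118
compute2: res becomes 13; next val becomes 121; next (max(4, 5) >= (a * res)) evaluates to true; next res becomes -4; next final value 121
118 and 121 differ, so these are not the same function on this domain.
verdict: not equivalent; witness: a=-1, b=-4, c=-3


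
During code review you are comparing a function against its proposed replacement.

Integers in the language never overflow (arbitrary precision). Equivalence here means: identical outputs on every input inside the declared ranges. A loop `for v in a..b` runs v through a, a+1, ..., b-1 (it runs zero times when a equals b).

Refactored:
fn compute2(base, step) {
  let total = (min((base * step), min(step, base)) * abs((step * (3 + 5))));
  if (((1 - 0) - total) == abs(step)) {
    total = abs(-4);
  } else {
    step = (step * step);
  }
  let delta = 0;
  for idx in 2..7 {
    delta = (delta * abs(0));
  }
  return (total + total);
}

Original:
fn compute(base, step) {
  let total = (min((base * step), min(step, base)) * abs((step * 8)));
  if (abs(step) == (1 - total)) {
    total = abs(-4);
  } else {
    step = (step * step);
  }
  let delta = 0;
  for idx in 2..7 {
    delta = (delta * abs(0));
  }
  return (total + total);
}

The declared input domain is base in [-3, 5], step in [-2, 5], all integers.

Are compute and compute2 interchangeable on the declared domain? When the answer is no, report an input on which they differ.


The two are interchangeable: constant usage differs; arithmetic usage differs, and every declared input agrees.
One worked example (base=3, step=0) — compute: total = 0; (abs(step) == (1 - total)) -> false; step = 0; delta = 0; [idx=2]; delta = 0; [idx=3]; delta = 0; [idx=4]; delta = 0; [idx=5]; delta = 0; [idx=6]; delta = 0; return 0; compute2: total = 0; (((1 - 0) - total) == abs(step)) -> false; step = 0; delta = 0; [idx=2]; delta = 0; [idx=3]; delta = 0; [idx=4]; delta = 0; [idx=5]; delta = 0; [idx=6]; delta = 0; return 0; agreement on 0.
Checked all 72 inputs in the declared domain: the outputs agree on every one.
verdict: equivalent


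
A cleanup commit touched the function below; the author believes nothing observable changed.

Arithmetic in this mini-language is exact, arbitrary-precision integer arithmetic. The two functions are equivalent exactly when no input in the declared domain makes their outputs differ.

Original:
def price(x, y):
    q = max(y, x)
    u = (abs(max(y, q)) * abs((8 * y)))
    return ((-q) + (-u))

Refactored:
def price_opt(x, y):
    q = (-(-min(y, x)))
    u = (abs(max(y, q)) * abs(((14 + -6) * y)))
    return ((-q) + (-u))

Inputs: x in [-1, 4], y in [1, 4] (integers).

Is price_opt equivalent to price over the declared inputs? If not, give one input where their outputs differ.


Try x=-1, y=1.
price: q = 1; u = 8; return -9
price_opt: q = -1; u = 8; return -7
-9 != -7, so the rewrite changes behavior.
verdict: not equivalent; witness: x=-1, y=1


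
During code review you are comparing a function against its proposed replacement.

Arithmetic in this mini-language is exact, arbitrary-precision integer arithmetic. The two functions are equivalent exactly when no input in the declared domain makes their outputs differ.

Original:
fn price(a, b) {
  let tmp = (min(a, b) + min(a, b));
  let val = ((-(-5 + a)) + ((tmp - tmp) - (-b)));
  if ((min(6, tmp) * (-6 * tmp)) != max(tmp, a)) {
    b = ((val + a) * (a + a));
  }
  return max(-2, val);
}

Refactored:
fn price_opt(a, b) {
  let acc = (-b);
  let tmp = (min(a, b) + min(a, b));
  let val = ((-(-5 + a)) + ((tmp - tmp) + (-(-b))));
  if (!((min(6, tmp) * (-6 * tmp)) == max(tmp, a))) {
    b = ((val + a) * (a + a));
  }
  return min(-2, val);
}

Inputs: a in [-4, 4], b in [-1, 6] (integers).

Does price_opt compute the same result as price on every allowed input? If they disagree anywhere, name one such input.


These are not equivalent — on a=-4, b=-1 the outputs split (8 vs -2).
price: tmp = -8; val = 8; ((min(6, tmp) * (-6 * tmp)) != max(tmp, a)) -> true; b = -32; return 8
price_opt: acc = 1; tmp = -8; val = 8; (!((min(6, tmp) * (-6 * tmp)) == max(tmp, a))) -> true; b = -32; return -2
verdict: not equivalent; witness: a=-4, b=-1


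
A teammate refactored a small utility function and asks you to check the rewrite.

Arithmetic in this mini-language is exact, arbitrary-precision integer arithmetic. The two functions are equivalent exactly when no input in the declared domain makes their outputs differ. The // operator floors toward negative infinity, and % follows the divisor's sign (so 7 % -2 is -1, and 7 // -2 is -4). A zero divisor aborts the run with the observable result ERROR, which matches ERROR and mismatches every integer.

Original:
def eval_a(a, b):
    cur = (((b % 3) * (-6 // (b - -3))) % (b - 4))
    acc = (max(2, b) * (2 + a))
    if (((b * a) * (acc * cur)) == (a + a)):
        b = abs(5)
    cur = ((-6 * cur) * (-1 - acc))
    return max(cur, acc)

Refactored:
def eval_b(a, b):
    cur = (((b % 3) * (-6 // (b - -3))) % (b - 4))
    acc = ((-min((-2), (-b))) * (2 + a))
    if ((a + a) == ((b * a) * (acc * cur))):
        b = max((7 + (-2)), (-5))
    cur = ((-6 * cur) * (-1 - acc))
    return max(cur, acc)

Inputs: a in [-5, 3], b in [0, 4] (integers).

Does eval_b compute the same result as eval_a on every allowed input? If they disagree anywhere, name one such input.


Reading the diff, among the changes: arithmetic usage differs, plus min/max/abs usage differs, plus constant usage differs.
Spot check at a=-1, b=4 — eval_a: a zero divisor aborts: ERROR. eval_b: a zero divisor aborts: ERROR. Both give ERROR.
Sweeping the whole domain (45 inputs) finds no disagreement.
verdict: equivalent


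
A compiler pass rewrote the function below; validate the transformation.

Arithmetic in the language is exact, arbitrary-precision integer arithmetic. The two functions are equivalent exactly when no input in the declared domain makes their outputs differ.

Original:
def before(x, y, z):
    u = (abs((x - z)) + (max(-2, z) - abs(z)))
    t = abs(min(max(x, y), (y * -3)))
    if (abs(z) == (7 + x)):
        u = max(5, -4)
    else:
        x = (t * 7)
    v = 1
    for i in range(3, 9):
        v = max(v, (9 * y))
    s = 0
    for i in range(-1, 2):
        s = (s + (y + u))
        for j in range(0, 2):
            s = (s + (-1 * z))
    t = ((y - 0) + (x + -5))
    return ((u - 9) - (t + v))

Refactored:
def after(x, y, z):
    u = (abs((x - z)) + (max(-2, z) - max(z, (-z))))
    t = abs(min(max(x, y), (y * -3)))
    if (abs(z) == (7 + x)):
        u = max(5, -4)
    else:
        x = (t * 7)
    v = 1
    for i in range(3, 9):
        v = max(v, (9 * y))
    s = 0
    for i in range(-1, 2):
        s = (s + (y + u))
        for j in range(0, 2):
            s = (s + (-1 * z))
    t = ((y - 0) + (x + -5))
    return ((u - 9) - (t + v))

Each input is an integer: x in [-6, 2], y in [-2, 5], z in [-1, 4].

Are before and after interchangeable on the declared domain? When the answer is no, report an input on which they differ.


Equivalent — the differences include min/max/abs usage differs, yet no declared input distinguishes the two.
One worked example (x=-1, y=-1, z=2) — before: u = 3; t = 1; (abs(z) == (7 + x)) -> false; x = 7; v = 1; [i=3]; v = 1; [i=4]; v = 1; [i=5]; v = 1; [i=6]; v = 1; [i=7]; v = 1; [i=8]; v = 1; s = 0; [i=-1]; s = 2; [j=0]; s = 0; [j=1]; s = -2; [i=0]; s = 0; [j=0]; s = -2; [j=1]; s = -4; [i=1]; s = -2; [j=0]; s = -4; [j=1]; s = -6; t = 1; return -8; after: u = 3; t = 1; (abs(z) == (7 + x)) -> false; x = 7; v = 1; [i=3]; v = 1; [i=4]; v = 1; [i=5]; v = 1; [i=6]; v = 1; [i=7]; v = 1; [i=8]; v = 1; s = 0; [i=-1]; s = 2; [j=0]; s = 0; [j=1]; s = -2; [i=0]; s = 0; [j=0]; s = -2; [j=1]; s = -4; [i=1]; s = -2; [j=0]; s = -4; [j=1]; s = -6; t = 1; return -8; agreement on -8.
Every one of the 432 inputs gives matching results.
verdict: equivalent


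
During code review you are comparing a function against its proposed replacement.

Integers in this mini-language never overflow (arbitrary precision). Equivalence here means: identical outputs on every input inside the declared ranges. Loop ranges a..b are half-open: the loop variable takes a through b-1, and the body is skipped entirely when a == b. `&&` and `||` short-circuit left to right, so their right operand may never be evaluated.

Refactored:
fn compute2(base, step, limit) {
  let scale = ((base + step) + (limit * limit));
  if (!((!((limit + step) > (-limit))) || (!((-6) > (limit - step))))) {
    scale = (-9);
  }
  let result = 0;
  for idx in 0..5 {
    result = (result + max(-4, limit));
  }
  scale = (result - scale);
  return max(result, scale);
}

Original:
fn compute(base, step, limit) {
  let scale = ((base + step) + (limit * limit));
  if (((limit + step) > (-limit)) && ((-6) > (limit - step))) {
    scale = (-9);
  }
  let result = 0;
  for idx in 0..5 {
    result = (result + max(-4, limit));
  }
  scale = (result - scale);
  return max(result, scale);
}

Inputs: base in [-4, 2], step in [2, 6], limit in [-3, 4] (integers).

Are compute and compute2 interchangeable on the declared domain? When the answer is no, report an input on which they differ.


The two are interchangeable: boolean connective usage differs, and every declared input agrees.
Spot check at base=-1, step=3, limit=-3 — compute: scale=11, then (((limit + step) > (-limit)) && ((-6) > (limit - step))) is false, then result=0, then (idx=0), then result=-3, then (idx=1), then result=-6, then (idx=2), then result=-9, then (idx=3), then result=-12, then (idx=4), then result=-15, then scale=-26, then returns -15. compute2: scale=11, then (!((!((limit + step) > (-limit))) || (!((-6) > (limit - step))))) is false, then result=0, then (idx=0), then result=-3, then (idx=1), then result=-6, then (idx=2), then result=-9, then (idx=3), then result=-12, then (idx=4), then result=-15, then scale=-26, then returns -15. Both give -15.
Across all 280 domain points the two functions coincide.
verdict: equivalent


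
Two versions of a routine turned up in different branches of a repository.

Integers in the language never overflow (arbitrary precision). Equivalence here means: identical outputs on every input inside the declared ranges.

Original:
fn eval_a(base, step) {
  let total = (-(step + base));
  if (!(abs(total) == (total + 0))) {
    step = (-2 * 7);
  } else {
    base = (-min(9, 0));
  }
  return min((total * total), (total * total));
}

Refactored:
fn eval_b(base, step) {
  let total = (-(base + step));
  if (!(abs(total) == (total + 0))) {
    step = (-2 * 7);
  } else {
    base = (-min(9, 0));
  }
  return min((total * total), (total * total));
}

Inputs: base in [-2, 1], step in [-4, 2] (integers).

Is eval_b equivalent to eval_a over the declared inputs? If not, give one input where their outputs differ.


Changes here: same computation, different form; the full 28-point sweep finds no disagreement.
verdict: equivalent


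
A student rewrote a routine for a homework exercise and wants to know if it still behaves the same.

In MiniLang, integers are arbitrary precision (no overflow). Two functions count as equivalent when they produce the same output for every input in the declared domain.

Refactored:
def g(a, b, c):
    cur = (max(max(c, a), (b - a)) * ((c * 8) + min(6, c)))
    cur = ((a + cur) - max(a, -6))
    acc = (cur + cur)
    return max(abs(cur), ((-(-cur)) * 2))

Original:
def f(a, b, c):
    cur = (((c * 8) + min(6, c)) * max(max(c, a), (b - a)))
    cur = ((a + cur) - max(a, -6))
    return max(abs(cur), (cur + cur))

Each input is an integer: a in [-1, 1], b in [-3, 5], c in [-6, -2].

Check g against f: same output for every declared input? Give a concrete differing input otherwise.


The two versions differ — the changes include statement counts differ; also local variable names differ; also arithmetic usage differs; also constant usage differs.
Tracing a=-1, b=-1, c=-4: f: cur = 0; cur = 0; return 0 | g: cur = 0; cur = 0; acc = 0; return 0 — matching result 0.
An exhaustive pass over the 135 declared inputs shows identical outputs.
verdict: equivalent


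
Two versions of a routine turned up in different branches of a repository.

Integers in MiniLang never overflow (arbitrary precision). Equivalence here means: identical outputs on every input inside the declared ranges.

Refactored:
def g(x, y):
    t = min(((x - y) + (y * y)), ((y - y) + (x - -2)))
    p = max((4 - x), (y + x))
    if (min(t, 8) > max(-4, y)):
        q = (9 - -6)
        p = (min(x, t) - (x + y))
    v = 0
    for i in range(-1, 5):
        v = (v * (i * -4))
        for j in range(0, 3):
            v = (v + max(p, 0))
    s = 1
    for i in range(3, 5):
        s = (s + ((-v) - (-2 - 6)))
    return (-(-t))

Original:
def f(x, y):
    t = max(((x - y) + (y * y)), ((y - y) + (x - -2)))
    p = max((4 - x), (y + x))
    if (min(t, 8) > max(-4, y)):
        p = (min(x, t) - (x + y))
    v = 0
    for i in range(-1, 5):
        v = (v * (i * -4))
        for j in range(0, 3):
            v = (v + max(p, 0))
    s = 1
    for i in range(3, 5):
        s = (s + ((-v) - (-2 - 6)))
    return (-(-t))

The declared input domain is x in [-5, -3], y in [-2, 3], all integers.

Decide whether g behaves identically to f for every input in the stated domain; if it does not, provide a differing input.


Consider the input x=-5, y=-2.
f: t=1, then p=9, then (min(t, 8) > max(-4, y)) is true, then p=2, then v=0, then (i=-1), then v=0, then (j=0), then v=2, then (j=1), then v=4, then (j=2), then v=6, then (i=0), then v=0, then (j=0), then v=2, then (j=1), then v=4, then (j=2), then v=6, then (i=1), then v=-24, then (j=0), then v=-22, then (j=1), then v=-20, then (j=2), then v=-18, then (i=2), then v=144, then (j=0), then v=146, then (j=1), then v=148, then (j=2), then v=150, then (i=3), then v=-1800, then (j=0), then v=-1798, then (j=1), then v=-1796, then (j=2), then v=-1794, then (i=4), then v=28704, then (j=0), then v=28706, then (j=1), then v=28708, then (j=2), then v=28710, then s=1, then (i=3), then s=-28701, then (i=4), then s=-57403, then returns 1
g: t=-3, then p=9, then (min(t, 8) > max(-4, y)) is false, then v=0, then (i=-1), then v=0, then (j=0), then v=9, then (j=1), then v=18, then (j=2), then v=27, then (i=0), then v=0, then (j=0), then v=9, then (j=1), then v=18, then (j=2), then v=27, then (i=1), then v=-108, then (j=0), then v=-99, then (j=1), then v=-90, then (j=2), then v=-81, then (i=2), then v=648, then (j=0), then v=657, then (j=1), then v=666, then (j=2), then v=675, then (i=3), then v=-8100, then (j=0), then v=-8091, then (j=1), then v=-8082, then (j=2), then v=-8073, then (i=4), then v=129168, then (j=0), then v=129177, then (j=1), then v=129186, then (j=2), then v=129195, then s=1, then (i=3), then s=-129186, then (i=4), then s=-258373, then returns -3
1 and -3 differ, so these are not the same function on this domain.
verdict: not equivalent; witness: x=-5, y=-2
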